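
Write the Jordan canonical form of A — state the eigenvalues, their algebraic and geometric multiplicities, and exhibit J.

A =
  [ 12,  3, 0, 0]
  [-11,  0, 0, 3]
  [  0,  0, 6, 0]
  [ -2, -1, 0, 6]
J_3(6) ⊕ J_1(6)

The characteristic polynomial is
  det(x·I − A) = x^4 - 24*x^3 + 216*x^2 - 864*x + 1296 = (x - 6)^4

Eigenvalues and multiplicities (the geometric multiplicity of λ is n − rank(A − λI), which equals the number of Jordan blocks for λ):
  λ = 6: algebraic multiplicity = 4, geometric multiplicity = 2

Determining the block sizes for each eigenvalue:
  λ = 6: with am = 4 and gm = 2, the partition is not yet determined (e.g. several partitions of 4 into 2 parts exist). Let N = A − (6)·I. Computing rank(N^1) = 2, rank(N^2) = 1, rank(N^3) = 0; the number of blocks of size ≥ j is rank(N^{j−1}) − rank(N^j), giving [2, 1, 1]. So we have 1 block(s) of size 3, 1 block(s) of size 1 → block sizes [3, 1]

Assembling the blocks gives a Jordan form
J =
  [6, 1, 0, 0]
  [0, 6, 1, 0]
  [0, 0, 6, 0]
  [0, 0, 0, 6]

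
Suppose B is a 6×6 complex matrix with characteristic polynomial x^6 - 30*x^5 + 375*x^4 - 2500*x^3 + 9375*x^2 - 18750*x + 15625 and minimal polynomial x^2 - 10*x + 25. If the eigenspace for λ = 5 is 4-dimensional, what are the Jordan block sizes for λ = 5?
Block sizes for λ = 5: [2, 2, 1, 1]

Step 1 — from the characteristic polynomial, algebraic multiplicity of λ = 5 is 6. From dim ker(B − (5)·I) = 4, there are exactly 4 Jordan blocks for λ = 5.
Step 2 — from the minimal polynomial, the factor (x − 5)^2 tells us the largest block for λ = 5 has size 2.
Step 3 — with total size 6, 4 blocks, and largest block 2, the block sizes (in nonincreasing order) are [2, 2, 1, 1].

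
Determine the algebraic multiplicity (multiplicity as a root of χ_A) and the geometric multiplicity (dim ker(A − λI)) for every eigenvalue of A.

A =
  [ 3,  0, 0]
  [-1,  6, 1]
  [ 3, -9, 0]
λ = 3: alg = 3, geom = 2

Step 1 — factor the characteristic polynomial to read off the algebraic multiplicities:
  χ_A(x) = (x - 3)^3

Step 2 — compute geometric multiplicities via the rank-nullity identity g(λ) = n − rank(A − λI):
  rank(A − (3)·I) = 1, so dim ker(A − (3)·I) = n − 1 = 2

Summary:
  λ = 3: algebraic multiplicity = 3, geometric multiplicity = 2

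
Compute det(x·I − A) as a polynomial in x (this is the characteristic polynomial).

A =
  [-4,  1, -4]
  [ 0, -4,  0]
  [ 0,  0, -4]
x^3 + 12*x^2 + 48*x + 64

Expanding det(x·I − A) (e.g. by cofactor expansion or by noting that A is similar to its Jordan form J, which has the same characteristic polynomial as A) gives
  χ_A(x) = x^3 + 12*x^2 + 48*x + 64
which factors as (x + 4)^3. The eigenvalues (with algebraic multiplicities) are λ = -4 with multiplicity 3.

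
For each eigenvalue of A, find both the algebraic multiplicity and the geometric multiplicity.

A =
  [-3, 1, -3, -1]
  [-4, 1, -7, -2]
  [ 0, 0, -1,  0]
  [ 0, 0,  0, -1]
λ = -1: alg = 4, geom = 2

Step 1 — factor the characteristic polynomial to read off the algebraic multiplicities:
  χ_A(x) = (x + 1)^4

Step 2 — compute geometric multiplicities via the rank-nullity identity g(λ) = n − rank(A − λI):
  rank(A − (-1)·I) = 2, so dim ker(A − (-1)·I) = n − 2 = 2

Summary:
  λ = -1: algebraic multiplicity = 4, geometric multiplicity = 2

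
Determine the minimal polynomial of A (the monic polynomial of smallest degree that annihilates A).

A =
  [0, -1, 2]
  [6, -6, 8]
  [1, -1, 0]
x^3 + 6*x^2 + 12*x + 8

The characteristic polynomial is χ_A(x) = (x + 2)^3, so the eigenvalues are known. The minimal polynomial is
  m_A(x) = Π_λ (x − λ)^{k_λ}
where k_λ is the size of the *largest* Jordan block for λ (equivalently, the smallest k with (A − λI)^k v = 0 for every generalised eigenvector v of λ).

  λ = -2: largest Jordan block has size 3, contributing (x + 2)^3

So m_A(x) = (x + 2)^3 = x^3 + 6*x^2 + 12*x + 8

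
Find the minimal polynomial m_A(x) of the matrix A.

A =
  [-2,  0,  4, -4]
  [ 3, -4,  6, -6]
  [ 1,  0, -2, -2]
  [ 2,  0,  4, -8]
x^2 + 8*x + 16

The characteristic polynomial is χ_A(x) = (x + 4)^4, so the eigenvalues are known. The minimal polynomial is
  m_A(x) = Π_λ (x − λ)^{k_λ}
where k_λ is the size of the *largest* Jordan block for λ (equivalently, the smallest k with (A − λI)^k v = 0 for every generalised eigenvector v of λ).

  λ = -4: largest Jordan block has size 2, contributing (x + 4)^2

So m_A(x) = (x + 4)^2 = x^2 + 8*x + 16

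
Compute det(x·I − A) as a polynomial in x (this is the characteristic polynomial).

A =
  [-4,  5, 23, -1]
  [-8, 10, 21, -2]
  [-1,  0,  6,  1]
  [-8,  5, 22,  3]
x^4 - 15*x^3 + 75*x^2 - 125*x

Expanding det(x·I − A) (e.g. by cofactor expansion or by noting that A is similar to its Jordan form J, which has the same characteristic polynomial as A) gives
  χ_A(x) = x^4 - 15*x^3 + 75*x^2 - 125*x
which factors as x*(x - 5)^3. The eigenvalues (with algebraic multiplicities) are λ = 0 with multiplicity 1, λ = 5 with multiplicity 3.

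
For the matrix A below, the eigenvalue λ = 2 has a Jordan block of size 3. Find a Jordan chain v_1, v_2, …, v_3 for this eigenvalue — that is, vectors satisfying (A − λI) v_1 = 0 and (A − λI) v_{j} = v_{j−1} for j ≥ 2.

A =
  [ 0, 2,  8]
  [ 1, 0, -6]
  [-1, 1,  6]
A Jordan chain for λ = 2 of length 3:
v_1 = (-2, 2, -1)ᵀ
v_2 = (-2, 1, -1)ᵀ
v_3 = (1, 0, 0)ᵀ

Let N = A − (2)·I. We want v_3 with N^3 v_3 = 0 but N^2 v_3 ≠ 0; then v_{j-1} := N · v_j for j = 3, …, 2.

Pick v_3 = (1, 0, 0)ᵀ.
Then v_2 = N · v_3 = (-2, 1, -1)ᵀ.
Then v_1 = N · v_2 = (-2, 2, -1)ᵀ.

Sanity check: (A − (2)·I) v_1 = (0, 0, 0)ᵀ = 0. ✓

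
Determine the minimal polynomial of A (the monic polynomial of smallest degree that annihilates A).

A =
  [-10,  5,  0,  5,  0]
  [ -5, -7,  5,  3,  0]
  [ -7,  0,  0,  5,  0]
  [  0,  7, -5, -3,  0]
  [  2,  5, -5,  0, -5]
x^2 + 10*x + 25

The characteristic polynomial is χ_A(x) = (x + 5)^5, so the eigenvalues are known. The minimal polynomial is
  m_A(x) = Π_λ (x − λ)^{k_λ}
where k_λ is the size of the *largest* Jordan block for λ (equivalently, the smallest k with (A − λI)^k v = 0 for every generalised eigenvector v of λ).

  λ = -5: largest Jordan block has size 2, contributing (x + 5)^2

So m_A(x) = (x + 5)^2 = x^2 + 10*x + 25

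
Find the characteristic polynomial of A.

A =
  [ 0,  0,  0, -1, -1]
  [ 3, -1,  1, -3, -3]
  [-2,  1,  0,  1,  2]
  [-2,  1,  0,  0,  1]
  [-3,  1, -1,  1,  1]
x^5

Expanding det(x·I − A) (e.g. by cofactor expansion or by noting that A is similar to its Jordan form J, which has the same characteristic polynomial as A) gives
  χ_A(x) = x^5
which factors as x^5. The eigenvalues (with algebraic multiplicities) are λ = 0 with multiplicity 5.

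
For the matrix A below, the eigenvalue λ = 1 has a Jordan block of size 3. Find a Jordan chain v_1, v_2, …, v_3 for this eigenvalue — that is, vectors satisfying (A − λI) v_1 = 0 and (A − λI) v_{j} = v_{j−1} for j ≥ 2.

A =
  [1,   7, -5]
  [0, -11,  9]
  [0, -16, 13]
A Jordan chain for λ = 1 of length 3:
v_1 = (-4, 0, 0)ᵀ
v_2 = (7, -12, -16)ᵀ
v_3 = (0, 1, 0)ᵀ

Let N = A − (1)·I. We want v_3 with N^3 v_3 = 0 but N^2 v_3 ≠ 0; then v_{j-1} := N · v_j for j = 3, …, 2.

Pick v_3 = (0, 1, 0)ᵀ.
Then v_2 = N · v_3 = (7, -12, -16)ᵀ.
Then v_1 = N · v_2 = (-4, 0, 0)ᵀ.

Sanity check: (A − (1)·I) v_1 = (0, 0, 0)ᵀ = 0. ✓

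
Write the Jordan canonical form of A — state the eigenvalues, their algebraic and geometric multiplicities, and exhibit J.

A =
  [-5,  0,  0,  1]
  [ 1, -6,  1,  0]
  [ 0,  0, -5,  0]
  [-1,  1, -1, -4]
J_3(-5) ⊕ J_1(-5)

The characteristic polynomial is
  det(x·I − A) = x^4 + 20*x^3 + 150*x^2 + 500*x + 625 = (x + 5)^4

Eigenvalues and multiplicities (the geometric multiplicity of λ is n − rank(A − λI), which equals the number of Jordan blocks for λ):
  λ = -5: algebraic multiplicity = 4, geometric multiplicity = 2

Determining the block sizes for each eigenvalue:
  λ = -5: with am = 4 and gm = 2, the partition is not yet determined (e.g. several partitions of 4 into 2 parts exist). Let N = A − (-5)·I. Computing rank(N^1) = 2, rank(N^2) = 1, rank(N^3) = 0; the number of blocks of size ≥ j is rank(N^{j−1}) − rank(N^j), giving [2, 1, 1]. So we have 1 block(s) of size 3, 1 block(s) of size 1 → block sizes [3, 1]

Assembling the blocks gives a Jordan form
J =
  [-5,  1,  0,  0]
  [ 0, -5,  1,  0]
  [ 0,  0, -5,  0]
  [ 0,  0,  0, -5]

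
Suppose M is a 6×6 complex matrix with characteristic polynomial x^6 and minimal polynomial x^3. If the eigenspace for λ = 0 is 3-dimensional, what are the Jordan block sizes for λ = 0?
Block sizes for λ = 0: [3, 2, 1]

Step 1 — from the characteristic polynomial, algebraic multiplicity of λ = 0 is 6. From dim ker(M − (0)·I) = 3, there are exactly 3 Jordan blocks for λ = 0.
Step 2 — from the minimal polynomial, the factor (x − 0)^3 tells us the largest block for λ = 0 has size 3.
Step 3 — with total size 6, 3 blocks, and largest block 3, the block sizes (in nonincreasing order) are [3, 2, 1].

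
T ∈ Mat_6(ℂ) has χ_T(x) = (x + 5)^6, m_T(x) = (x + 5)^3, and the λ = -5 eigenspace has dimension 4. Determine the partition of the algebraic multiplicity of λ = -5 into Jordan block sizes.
Block sizes for λ = -5: [3, 1, 1, 1]

Step 1 — from the characteristic polynomial, algebraic multiplicity of λ = -5 is 6. From dim ker(T − (-5)·I) = 4, there are exactly 4 Jordan blocks for λ = -5.
Step 2 — from the minimal polynomial, the factor (x + 5)^3 tells us the largest block for λ = -5 has size 3.
Step 3 — with total size 6, 4 blocks, and largest block 3, the block sizes (in nonincreasing order) are [3, 1, 1, 1].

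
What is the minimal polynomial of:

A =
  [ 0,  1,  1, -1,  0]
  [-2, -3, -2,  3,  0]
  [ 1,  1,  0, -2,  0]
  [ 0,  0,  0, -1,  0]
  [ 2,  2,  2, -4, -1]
x^2 + 2*x + 1

The characteristic polynomial is χ_A(x) = (x + 1)^5, so the eigenvalues are known. The minimal polynomial is
  m_A(x) = Π_λ (x − λ)^{k_λ}
where k_λ is the size of the *largest* Jordan block for λ (equivalently, the smallest k with (A − λI)^k v = 0 for every generalised eigenvector v of λ).

  λ = -1: largest Jordan block has size 2, contributing (x + 1)^2

So m_A(x) = (x + 1)^2 = x^2 + 2*x + 1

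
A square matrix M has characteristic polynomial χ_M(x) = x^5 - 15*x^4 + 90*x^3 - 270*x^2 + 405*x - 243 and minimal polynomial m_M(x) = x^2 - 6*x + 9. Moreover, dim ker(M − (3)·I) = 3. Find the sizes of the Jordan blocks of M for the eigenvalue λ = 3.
Block sizes for λ = 3: [2, 2, 1]

Step 1 — from the characteristic polynomial, algebraic multiplicity of λ = 3 is 5. From dim ker(M − (3)·I) = 3, there are exactly 3 Jordan blocks for λ = 3.
Step 2 — from the minimal polynomial, the factor (x − 3)^2 tells us the largest block for λ = 3 has size 2.
Step 3 — with total size 5, 3 blocks, and largest block 2, the block sizes (in nonincreasing order) are [2, 2, 1].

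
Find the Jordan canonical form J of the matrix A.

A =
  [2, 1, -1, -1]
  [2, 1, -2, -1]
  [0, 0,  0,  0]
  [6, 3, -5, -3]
J_3(0) ⊕ J_1(0)

The characteristic polynomial is
  det(x·I − A) = x^4

Eigenvalues and multiplicities (the geometric multiplicity of λ is n − rank(A − λI), which equals the number of Jordan blocks for λ):
  λ = 0: algebraic multiplicity = 4, geometric multiplicity = 2

Determining the block sizes for each eigenvalue:
  λ = 0: with am = 4 and gm = 2, the partition is not yet determined (e.g. several partitions of 4 into 2 parts exist). Let N = A − (0)·I. Computing rank(N^1) = 2, rank(N^2) = 1, rank(N^3) = 0; the number of blocks of size ≥ j is rank(N^{j−1}) − rank(N^j), giving [2, 1, 1]. So we have 1 block(s) of size 3, 1 block(s) of size 1 → block sizes [3, 1]

Assembling the blocks gives a Jordan form
J =
  [0, 1, 0, 0]
  [0, 0, 1, 0]
  [0, 0, 0, 0]
  [0, 0, 0, 0]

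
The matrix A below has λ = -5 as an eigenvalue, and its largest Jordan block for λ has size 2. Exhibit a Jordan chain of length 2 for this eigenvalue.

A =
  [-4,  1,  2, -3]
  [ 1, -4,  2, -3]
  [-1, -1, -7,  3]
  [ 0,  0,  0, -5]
A Jordan chain for λ = -5 of length 2:
v_1 = (1, 1, -1, 0)ᵀ
v_2 = (1, 0, 0, 0)ᵀ

Let N = A − (-5)·I. We want v_2 with N^2 v_2 = 0 but N^1 v_2 ≠ 0; then v_{j-1} := N · v_j for j = 2, …, 2.

Pick v_2 = (1, 0, 0, 0)ᵀ.
Then v_1 = N · v_2 = (1, 1, -1, 0)ᵀ.

Sanity check: (A − (-5)·I) v_1 = (0, 0, 0, 0)ᵀ = 0. ✓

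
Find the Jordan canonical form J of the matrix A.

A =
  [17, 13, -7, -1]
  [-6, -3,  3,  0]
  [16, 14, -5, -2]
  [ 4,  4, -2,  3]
J_3(3) ⊕ J_1(3)

The characteristic polynomial is
  det(x·I − A) = x^4 - 12*x^3 + 54*x^2 - 108*x + 81 = (x - 3)^4

Eigenvalues and multiplicities (the geometric multiplicity of λ is n − rank(A − λI), which equals the number of Jordan blocks for λ):
  λ = 3: algebraic multiplicity = 4, geometric multiplicity = 2

Determining the block sizes for each eigenvalue:
  λ = 3: with am = 4 and gm = 2, the partition is not yet determined (e.g. several partitions of 4 into 2 parts exist). Let N = A − (3)·I. Computing rank(N^1) = 2, rank(N^2) = 1, rank(N^3) = 0; the number of blocks of size ≥ j is rank(N^{j−1}) − rank(N^j), giving [2, 1, 1]. So we have 1 block(s) of size 3, 1 block(s) of size 1 → block sizes [3, 1]

Assembling the blocks gives a Jordan form
J =
  [3, 1, 0, 0]
  [0, 3, 1, 0]
  [0, 0, 3, 0]
  [0, 0, 0, 3]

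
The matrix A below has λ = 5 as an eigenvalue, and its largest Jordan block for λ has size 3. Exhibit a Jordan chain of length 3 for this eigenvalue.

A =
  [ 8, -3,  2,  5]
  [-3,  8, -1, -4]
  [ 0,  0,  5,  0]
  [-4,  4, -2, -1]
A Jordan chain for λ = 5 of length 3:
v_1 = (-2, -2, 0, 0)ᵀ
v_2 = (3, -3, 0, -4)ᵀ
v_3 = (1, 0, 0, 0)ᵀ

Let N = A − (5)·I. We want v_3 with N^3 v_3 = 0 but N^2 v_3 ≠ 0; then v_{j-1} := N · v_j for j = 3, …, 2.

Pick v_3 = (1, 0, 0, 0)ᵀ.
Then v_2 = N · v_3 = (3, -3, 0, -4)ᵀ.
Then v_1 = N · v_2 = (-2, -2, 0, 0)ᵀ.

Sanity check: (A − (5)·I) v_1 = (0, 0, 0, 0)ᵀ = 0. ✓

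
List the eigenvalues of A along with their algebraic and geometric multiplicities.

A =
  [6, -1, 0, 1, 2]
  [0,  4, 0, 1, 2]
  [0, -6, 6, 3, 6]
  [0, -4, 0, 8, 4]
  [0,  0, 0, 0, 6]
λ = 6: alg = 5, geom = 3

Step 1 — factor the characteristic polynomial to read off the algebraic multiplicities:
  χ_A(x) = (x - 6)^5

Step 2 — compute geometric multiplicities via the rank-nullity identity g(λ) = n − rank(A − λI):
  rank(A − (6)·I) = 2, so dim ker(A − (6)·I) = n − 2 = 3

Summary:
  λ = 6: algebraic multiplicity = 5, geometric multiplicity = 3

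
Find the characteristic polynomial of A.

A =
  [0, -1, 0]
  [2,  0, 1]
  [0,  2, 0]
x^3

Expanding det(x·I − A) (e.g. by cofactor expansion or by noting that A is similar to its Jordan form J, which has the same characteristic polynomial as A) gives
  χ_A(x) = x^3
which factors as x^3. The eigenvalues (with algebraic multiplicities) are λ = 0 with multiplicity 3.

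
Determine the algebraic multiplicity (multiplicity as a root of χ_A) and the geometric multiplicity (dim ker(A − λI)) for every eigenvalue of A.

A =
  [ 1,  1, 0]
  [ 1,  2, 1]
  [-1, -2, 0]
λ = 1: alg = 3, geom = 1

Step 1 — factor the characteristic polynomial to read off the algebraic multiplicities:
  χ_A(x) = (x - 1)^3

Step 2 — compute geometric multiplicities via the rank-nullity identity g(λ) = n − rank(A − λI):
  rank(A − (1)·I) = 2, so dim ker(A − (1)·I) = n − 2 = 1

Summary:
  λ = 1: algebraic multiplicity = 3, geometric multiplicity = 1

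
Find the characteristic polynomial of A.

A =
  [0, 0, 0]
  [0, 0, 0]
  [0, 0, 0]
x^3

Expanding det(x·I − A) (e.g. by cofactor expansion or by noting that A is similar to its Jordan form J, which has the same characteristic polynomial as A) gives
  χ_A(x) = x^3
which factors as x^3. The eigenvalues (with algebraic multiplicities) are λ = 0 with multiplicity 3.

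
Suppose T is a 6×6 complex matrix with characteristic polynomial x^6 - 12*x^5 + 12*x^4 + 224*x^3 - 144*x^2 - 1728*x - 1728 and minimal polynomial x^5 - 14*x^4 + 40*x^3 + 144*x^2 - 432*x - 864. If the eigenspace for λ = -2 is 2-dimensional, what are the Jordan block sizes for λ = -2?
Block sizes for λ = -2: [2, 1]

Step 1 — from the characteristic polynomial, algebraic multiplicity of λ = -2 is 3. From dim ker(T − (-2)·I) = 2, there are exactly 2 Jordan blocks for λ = -2.
Step 2 — from the minimal polynomial, the factor (x + 2)^2 tells us the largest block for λ = -2 has size 2.
Step 3 — with total size 3, 2 blocks, and largest block 2, the block sizes (in nonincreasing order) are [2, 1].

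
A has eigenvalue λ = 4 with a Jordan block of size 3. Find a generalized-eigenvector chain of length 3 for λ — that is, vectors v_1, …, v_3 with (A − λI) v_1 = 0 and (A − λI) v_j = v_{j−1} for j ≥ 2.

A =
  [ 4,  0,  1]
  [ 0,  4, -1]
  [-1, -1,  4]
A Jordan chain for λ = 4 of length 3:
v_1 = (-1, 1, 0)ᵀ
v_2 = (0, 0, -1)ᵀ
v_3 = (1, 0, 0)ᵀ

Let N = A − (4)·I. We want v_3 with N^3 v_3 = 0 but N^2 v_3 ≠ 0; then v_{j-1} := N · v_j for j = 3, …, 2.

Pick v_3 = (1, 0, 0)ᵀ.
Then v_2 = N · v_3 = (0, 0, -1)ᵀ.
Then v_1 = N · v_2 = (-1, 1, 0)ᵀ.

Sanity check: (A − (4)·I) v_1 = (0, 0, 0)ᵀ = 0. ✓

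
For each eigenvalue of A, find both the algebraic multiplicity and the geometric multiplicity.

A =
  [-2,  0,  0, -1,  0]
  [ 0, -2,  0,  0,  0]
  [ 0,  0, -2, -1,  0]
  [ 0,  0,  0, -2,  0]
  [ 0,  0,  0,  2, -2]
λ = -2: alg = 5, geom = 4

Step 1 — factor the characteristic polynomial to read off the algebraic multiplicities:
  χ_A(x) = (x + 2)^5

Step 2 — compute geometric multiplicities via the rank-nullity identity g(λ) = n − rank(A − λI):
  rank(A − (-2)·I) = 1, so dim ker(A − (-2)·I) = n − 1 = 4

Summary:
  λ = -2: algebraic multiplicity = 5, geometric multiplicity = 4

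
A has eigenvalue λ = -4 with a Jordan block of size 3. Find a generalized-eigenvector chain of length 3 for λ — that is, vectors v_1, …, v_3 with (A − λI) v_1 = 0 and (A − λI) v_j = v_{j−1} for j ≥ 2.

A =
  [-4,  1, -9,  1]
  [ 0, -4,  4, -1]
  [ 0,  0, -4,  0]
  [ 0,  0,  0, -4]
A Jordan chain for λ = -4 of length 3:
v_1 = (4, 0, 0, 0)ᵀ
v_2 = (-9, 4, 0, 0)ᵀ
v_3 = (0, 0, 1, 0)ᵀ

Let N = A − (-4)·I. We want v_3 with N^3 v_3 = 0 but N^2 v_3 ≠ 0; then v_{j-1} := N · v_j for j = 3, …, 2.

Pick v_3 = (0, 0, 1, 0)ᵀ.
Then v_2 = N · v_3 = (-9, 4, 0, 0)ᵀ.
Then v_1 = N · v_2 = (4, 0, 0, 0)ᵀ.

Sanity check: (A − (-4)·I) v_1 = (0, 0, 0, 0)ᵀ = 0. ✓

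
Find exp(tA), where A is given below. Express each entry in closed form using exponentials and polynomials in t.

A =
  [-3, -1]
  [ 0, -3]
e^{tA} =
  [exp(-3*t), -t*exp(-3*t)]
  [0, exp(-3*t)]

Strategy: write A = P · J · P⁻¹ where J is a Jordan canonical form, so e^{tA} = P · e^{tJ} · P⁻¹, and e^{tJ} can be computed block-by-block.

A has Jordan form
J =
  [-3,  1]
  [ 0, -3]
(up to reordering of blocks).

Per-block formulas:
  For a 2×2 Jordan block J_2(-3): exp(t · J_2(-3)) = e^(-3t)·(I + t·N), where N is the 2×2 nilpotent shift.

After assembling e^{tJ} and conjugating by P, we get:

e^{tA} =
  [exp(-3*t), -t*exp(-3*t)]
  [0, exp(-3*t)]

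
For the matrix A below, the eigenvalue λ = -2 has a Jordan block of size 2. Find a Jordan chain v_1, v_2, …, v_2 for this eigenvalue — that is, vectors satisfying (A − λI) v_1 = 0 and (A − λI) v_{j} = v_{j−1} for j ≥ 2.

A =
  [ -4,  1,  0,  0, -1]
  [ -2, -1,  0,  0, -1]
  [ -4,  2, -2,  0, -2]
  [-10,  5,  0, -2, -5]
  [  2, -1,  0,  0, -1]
A Jordan chain for λ = -2 of length 2:
v_1 = (-2, -2, -4, -10, 2)ᵀ
v_2 = (1, 0, 0, 0, 0)ᵀ

Let N = A − (-2)·I. We want v_2 with N^2 v_2 = 0 but N^1 v_2 ≠ 0; then v_{j-1} := N · v_j for j = 2, …, 2.

Pick v_2 = (1, 0, 0, 0, 0)ᵀ.
Then v_1 = N · v_2 = (-2, -2, -4, -10, 2)ᵀ.

Sanity check: (A − (-2)·I) v_1 = (0, 0, 0, 0, 0)ᵀ = 0. ✓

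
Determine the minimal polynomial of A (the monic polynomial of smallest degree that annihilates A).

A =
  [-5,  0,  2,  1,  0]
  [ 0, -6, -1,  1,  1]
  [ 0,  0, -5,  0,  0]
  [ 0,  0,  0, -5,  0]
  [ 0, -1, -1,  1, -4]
x^2 + 10*x + 25

The characteristic polynomial is χ_A(x) = (x + 5)^5, so the eigenvalues are known. The minimal polynomial is
  m_A(x) = Π_λ (x − λ)^{k_λ}
where k_λ is the size of the *largest* Jordan block for λ (equivalently, the smallest k with (A − λI)^k v = 0 for every generalised eigenvector v of λ).

  λ = -5: largest Jordan block has size 2, contributing (x + 5)^2

So m_A(x) = (x + 5)^2 = x^2 + 10*x + 25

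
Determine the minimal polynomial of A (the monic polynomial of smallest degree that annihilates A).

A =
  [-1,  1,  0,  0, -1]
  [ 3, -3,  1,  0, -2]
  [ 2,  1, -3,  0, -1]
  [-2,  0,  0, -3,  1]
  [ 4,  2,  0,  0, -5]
x^3 + 9*x^2 + 27*x + 27

The characteristic polynomial is χ_A(x) = (x + 3)^5, so the eigenvalues are known. The minimal polynomial is
  m_A(x) = Π_λ (x − λ)^{k_λ}
where k_λ is the size of the *largest* Jordan block for λ (equivalently, the smallest k with (A − λI)^k v = 0 for every generalised eigenvector v of λ).

  λ = -3: largest Jordan block has size 3, contributing (x + 3)^3

So m_A(x) = (x + 3)^3 = x^3 + 9*x^2 + 27*x + 27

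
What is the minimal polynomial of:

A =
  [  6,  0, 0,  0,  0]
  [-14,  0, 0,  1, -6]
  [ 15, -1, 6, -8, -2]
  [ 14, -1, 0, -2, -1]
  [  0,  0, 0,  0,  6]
x^4 - 10*x^3 + 13*x^2 + 60*x + 36

The characteristic polynomial is χ_A(x) = (x - 6)^3*(x + 1)^2, so the eigenvalues are known. The minimal polynomial is
  m_A(x) = Π_λ (x − λ)^{k_λ}
where k_λ is the size of the *largest* Jordan block for λ (equivalently, the smallest k with (A − λI)^k v = 0 for every generalised eigenvector v of λ).

  λ = -1: largest Jordan block has size 2, contributing (x + 1)^2
  λ = 6: largest Jordan block has size 2, contributing (x − 6)^2

So m_A(x) = (x - 6)^2*(x + 1)^2 = x^4 - 10*x^3 + 13*x^2 + 60*x + 36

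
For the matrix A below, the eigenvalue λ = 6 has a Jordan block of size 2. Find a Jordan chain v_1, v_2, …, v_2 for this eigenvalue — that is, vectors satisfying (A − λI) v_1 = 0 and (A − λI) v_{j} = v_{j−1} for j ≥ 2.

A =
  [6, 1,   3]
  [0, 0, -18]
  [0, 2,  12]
A Jordan chain for λ = 6 of length 2:
v_1 = (1, -6, 2)ᵀ
v_2 = (0, 1, 0)ᵀ

Let N = A − (6)·I. We want v_2 with N^2 v_2 = 0 but N^1 v_2 ≠ 0; then v_{j-1} := N · v_j for j = 2, …, 2.

Pick v_2 = (0, 1, 0)ᵀ.
Then v_1 = N · v_2 = (1, -6, 2)ᵀ.

Sanity check: (A − (6)·I) v_1 = (0, 0, 0)ᵀ = 0. ✓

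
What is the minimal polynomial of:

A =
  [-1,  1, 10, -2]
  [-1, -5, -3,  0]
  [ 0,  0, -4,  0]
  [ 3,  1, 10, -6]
x^3 + 12*x^2 + 48*x + 64

The characteristic polynomial is χ_A(x) = (x + 4)^4, so the eigenvalues are known. The minimal polynomial is
  m_A(x) = Π_λ (x − λ)^{k_λ}
where k_λ is the size of the *largest* Jordan block for λ (equivalently, the smallest k with (A − λI)^k v = 0 for every generalised eigenvector v of λ).

  λ = -4: largest Jordan block has size 3, contributing (x + 4)^3

So m_A(x) = (x + 4)^3 = x^3 + 12*x^2 + 48*x + 64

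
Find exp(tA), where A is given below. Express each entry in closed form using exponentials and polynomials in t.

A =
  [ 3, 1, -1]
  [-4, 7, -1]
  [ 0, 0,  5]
e^{tA} =
  [-2*t*exp(5*t) + exp(5*t), t*exp(5*t), t^2*exp(5*t)/2 - t*exp(5*t)]
  [-4*t*exp(5*t), 2*t*exp(5*t) + exp(5*t), t^2*exp(5*t) - t*exp(5*t)]
  [0, 0, exp(5*t)]

Strategy: write A = P · J · P⁻¹ where J is a Jordan canonical form, so e^{tA} = P · e^{tJ} · P⁻¹, and e^{tJ} can be computed block-by-block.

A has Jordan form
J =
  [5, 1, 0]
  [0, 5, 1]
  [0, 0, 5]
(up to reordering of blocks).

Per-block formulas:
  For a 3×3 Jordan block J_3(5): exp(t · J_3(5)) = e^(5t)·(I + t·N + (t^2/2)·N^2), where N is the 3×3 nilpotent shift.

After assembling e^{tJ} and conjugating by P, we get:

e^{tA} =
  [-2*t*exp(5*t) + exp(5*t), t*exp(5*t), t^2*exp(5*t)/2 - t*exp(5*t)]
  [-4*t*exp(5*t), 2*t*exp(5*t) + exp(5*t), t^2*exp(5*t) - t*exp(5*t)]
  [0, 0, exp(5*t)]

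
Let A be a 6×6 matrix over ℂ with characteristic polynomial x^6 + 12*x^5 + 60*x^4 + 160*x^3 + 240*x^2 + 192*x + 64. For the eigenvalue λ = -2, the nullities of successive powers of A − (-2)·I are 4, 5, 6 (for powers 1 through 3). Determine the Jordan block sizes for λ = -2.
Block sizes for λ = -2: [3, 1, 1, 1]

From the dimensions of kernels of powers, the number of Jordan blocks of size at least j is d_j − d_{j−1} where d_j = dim ker(N^j) (with d_0 = 0). Computing the differences gives [4, 1, 1].
The number of blocks of size exactly k is (#blocks of size ≥ k) − (#blocks of size ≥ k + 1), so the partition is: 3 block(s) of size 1, 1 block(s) of size 3.
In nonincreasing order the block sizes are [3, 1, 1, 1].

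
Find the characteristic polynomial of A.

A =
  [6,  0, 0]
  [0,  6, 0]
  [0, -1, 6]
x^3 - 18*x^2 + 108*x - 216

Expanding det(x·I − A) (e.g. by cofactor expansion or by noting that A is similar to its Jordan form J, which has the same characteristic polynomial as A) gives
  χ_A(x) = x^3 - 18*x^2 + 108*x - 216
which factors as (x - 6)^3. The eigenvalues (with algebraic multiplicities) are λ = 6 with multiplicity 3.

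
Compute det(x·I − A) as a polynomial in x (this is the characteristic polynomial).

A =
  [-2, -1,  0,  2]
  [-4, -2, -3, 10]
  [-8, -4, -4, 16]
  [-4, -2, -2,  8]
x^4

Expanding det(x·I − A) (e.g. by cofactor expansion or by noting that A is similar to its Jordan form J, which has the same characteristic polynomial as A) gives
  χ_A(x) = x^4
which factors as x^4. The eigenvalues (with algebraic multiplicities) are λ = 0 with multiplicity 4.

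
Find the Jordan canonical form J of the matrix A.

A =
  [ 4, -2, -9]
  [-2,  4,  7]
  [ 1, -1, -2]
J_3(2)

The characteristic polynomial is
  det(x·I − A) = x^3 - 6*x^2 + 12*x - 8 = (x - 2)^3

Eigenvalues and multiplicities (the geometric multiplicity of λ is n − rank(A − λI), which equals the number of Jordan blocks for λ):
  λ = 2: algebraic multiplicity = 3, geometric multiplicity = 1

Determining the block sizes for each eigenvalue:
  λ = 2: one block (gm = 1), so the single block has size am = 3 → block sizes [3]

Assembling the blocks gives a Jordan form
J =
  [2, 1, 0]
  [0, 2, 1]
  [0, 0, 2]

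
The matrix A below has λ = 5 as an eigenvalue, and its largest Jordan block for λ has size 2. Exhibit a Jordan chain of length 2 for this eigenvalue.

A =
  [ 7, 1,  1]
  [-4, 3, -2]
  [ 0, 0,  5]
A Jordan chain for λ = 5 of length 2:
v_1 = (2, -4, 0)ᵀ
v_2 = (1, 0, 0)ᵀ

Let N = A − (5)·I. We want v_2 with N^2 v_2 = 0 but N^1 v_2 ≠ 0; then v_{j-1} := N · v_j for j = 2, …, 2.

Pick v_2 = (1, 0, 0)ᵀ.
Then v_1 = N · v_2 = (2, -4, 0)ᵀ.

Sanity check: (A − (5)·I) v_1 = (0, 0, 0)ᵀ = 0. ✓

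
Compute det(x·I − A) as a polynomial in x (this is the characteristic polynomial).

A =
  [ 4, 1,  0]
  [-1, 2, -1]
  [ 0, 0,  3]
x^3 - 9*x^2 + 27*x - 27

Expanding det(x·I − A) (e.g. by cofactor expansion or by noting that A is similar to its Jordan form J, which has the same characteristic polynomial as A) gives
  χ_A(x) = x^3 - 9*x^2 + 27*x - 27
which factors as (x - 3)^3. The eigenvalues (with algebraic multiplicities) are λ = 3 with multiplicity 3.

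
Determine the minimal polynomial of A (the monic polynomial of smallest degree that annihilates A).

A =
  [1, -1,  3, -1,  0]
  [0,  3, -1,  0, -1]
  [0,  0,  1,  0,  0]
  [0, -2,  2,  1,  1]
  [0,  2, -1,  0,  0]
x^4 - 5*x^3 + 9*x^2 - 7*x + 2

The characteristic polynomial is χ_A(x) = (x - 2)*(x - 1)^4, so the eigenvalues are known. The minimal polynomial is
  m_A(x) = Π_λ (x − λ)^{k_λ}
where k_λ is the size of the *largest* Jordan block for λ (equivalently, the smallest k with (A − λI)^k v = 0 for every generalised eigenvector v of λ).

  λ = 1: largest Jordan block has size 3, contributing (x − 1)^3
  λ = 2: largest Jordan block has size 1, contributing (x − 2)

So m_A(x) = (x - 2)*(x - 1)^3 = x^4 - 5*x^3 + 9*x^2 - 7*x + 2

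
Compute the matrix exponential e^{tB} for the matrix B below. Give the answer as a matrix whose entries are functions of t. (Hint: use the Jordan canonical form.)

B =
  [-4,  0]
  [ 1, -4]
e^{tB} =
  [exp(-4*t), 0]
  [t*exp(-4*t), exp(-4*t)]

Strategy: write B = P · J · P⁻¹ where J is a Jordan canonical form, so e^{tB} = P · e^{tJ} · P⁻¹, and e^{tJ} can be computed block-by-block.

B has Jordan form
J =
  [-4,  1]
  [ 0, -4]
(up to reordering of blocks).

Per-block formulas:
  For a 2×2 Jordan block J_2(-4): exp(t · J_2(-4)) = e^(-4t)·(I + t·N), where N is the 2×2 nilpotent shift.

After assembling e^{tJ} and conjugating by P, we get:

e^{tB} =
  [exp(-4*t), 0]
  [t*exp(-4*t), exp(-4*t)]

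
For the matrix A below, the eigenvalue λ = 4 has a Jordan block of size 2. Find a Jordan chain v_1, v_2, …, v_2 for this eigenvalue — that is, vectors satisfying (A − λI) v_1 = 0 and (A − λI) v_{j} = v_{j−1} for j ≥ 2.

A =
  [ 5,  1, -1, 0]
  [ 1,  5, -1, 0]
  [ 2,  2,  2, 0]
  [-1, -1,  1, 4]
A Jordan chain for λ = 4 of length 2:
v_1 = (1, 1, 2, -1)ᵀ
v_2 = (1, 0, 0, 0)ᵀ

Let N = A − (4)·I. We want v_2 with N^2 v_2 = 0 but N^1 v_2 ≠ 0; then v_{j-1} := N · v_j for j = 2, …, 2.

Pick v_2 = (1, 0, 0, 0)ᵀ.
Then v_1 = N · v_2 = (1, 1, 2, -1)ᵀ.

Sanity check: (A − (4)·I) v_1 = (0, 0, 0, 0)ᵀ = 0. ✓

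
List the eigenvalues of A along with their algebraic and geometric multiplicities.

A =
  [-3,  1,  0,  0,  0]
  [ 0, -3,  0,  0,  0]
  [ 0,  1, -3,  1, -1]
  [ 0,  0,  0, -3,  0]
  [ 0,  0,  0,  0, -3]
λ = -3: alg = 5, geom = 3

Step 1 — factor the characteristic polynomial to read off the algebraic multiplicities:
  χ_A(x) = (x + 3)^5

Step 2 — compute geometric multiplicities via the rank-nullity identity g(λ) = n − rank(A − λI):
  rank(A − (-3)·I) = 2, so dim ker(A − (-3)·I) = n − 2 = 3

Summary:
  λ = -3: algebraic multiplicity = 5, geometric multiplicity = 3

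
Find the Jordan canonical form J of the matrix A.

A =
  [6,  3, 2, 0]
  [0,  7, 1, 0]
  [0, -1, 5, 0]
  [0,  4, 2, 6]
J_3(6) ⊕ J_1(6)

The characteristic polynomial is
  det(x·I − A) = x^4 - 24*x^3 + 216*x^2 - 864*x + 1296 = (x - 6)^4

Eigenvalues and multiplicities (the geometric multiplicity of λ is n − rank(A − λI), which equals the number of Jordan blocks for λ):
  λ = 6: algebraic multiplicity = 4, geometric multiplicity = 2

Determining the block sizes for each eigenvalue:
  λ = 6: with am = 4 and gm = 2, the partition is not yet determined (e.g. several partitions of 4 into 2 parts exist). Let N = A − (6)·I. Computing rank(N^1) = 2, rank(N^2) = 1, rank(N^3) = 0; the number of blocks of size ≥ j is rank(N^{j−1}) − rank(N^j), giving [2, 1, 1]. So we have 1 block(s) of size 3, 1 block(s) of size 1 → block sizes [3, 1]

Assembling the blocks gives a Jordan form
J =
  [6, 1, 0, 0]
  [0, 6, 1, 0]
  [0, 0, 6, 0]
  [0, 0, 0, 6]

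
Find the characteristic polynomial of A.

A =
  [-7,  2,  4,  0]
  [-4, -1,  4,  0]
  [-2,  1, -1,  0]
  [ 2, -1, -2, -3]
x^4 + 12*x^3 + 54*x^2 + 108*x + 81

Expanding det(x·I − A) (e.g. by cofactor expansion or by noting that A is similar to its Jordan form J, which has the same characteristic polynomial as A) gives
  χ_A(x) = x^4 + 12*x^3 + 54*x^2 + 108*x + 81
which factors as (x + 3)^4. The eigenvalues (with algebraic multiplicities) are λ = -3 with multiplicity 4.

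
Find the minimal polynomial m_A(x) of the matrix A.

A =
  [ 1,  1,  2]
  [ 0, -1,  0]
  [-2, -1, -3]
x^2 + 2*x + 1

The characteristic polynomial is χ_A(x) = (x + 1)^3, so the eigenvalues are known. The minimal polynomial is
  m_A(x) = Π_λ (x − λ)^{k_λ}
where k_λ is the size of the *largest* Jordan block for λ (equivalently, the smallest k with (A − λI)^k v = 0 for every generalised eigenvector v of λ).

  λ = -1: largest Jordan block has size 2, contributing (x + 1)^2

So m_A(x) = (x + 1)^2 = x^2 + 2*x + 1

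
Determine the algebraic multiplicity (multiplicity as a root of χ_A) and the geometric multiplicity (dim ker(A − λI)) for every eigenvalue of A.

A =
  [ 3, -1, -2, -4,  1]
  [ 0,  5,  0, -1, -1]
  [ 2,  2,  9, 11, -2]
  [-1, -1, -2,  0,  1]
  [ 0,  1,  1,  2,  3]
λ = 4: alg = 5, geom = 2

Step 1 — factor the characteristic polynomial to read off the algebraic multiplicities:
  χ_A(x) = (x - 4)^5

Step 2 — compute geometric multiplicities via the rank-nullity identity g(λ) = n − rank(A − λI):
  rank(A − (4)·I) = 3, so dim ker(A − (4)·I) = n − 3 = 2

Summary:
  λ = 4: algebraic multiplicity = 5, geometric multiplicity = 2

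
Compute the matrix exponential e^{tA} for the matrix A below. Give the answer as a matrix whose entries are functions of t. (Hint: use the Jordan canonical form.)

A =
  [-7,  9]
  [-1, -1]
e^{tA} =
  [-3*t*exp(-4*t) + exp(-4*t), 9*t*exp(-4*t)]
  [-t*exp(-4*t), 3*t*exp(-4*t) + exp(-4*t)]

Strategy: write A = P · J · P⁻¹ where J is a Jordan canonical form, so e^{tA} = P · e^{tJ} · P⁻¹, and e^{tJ} can be computed block-by-block.

A has Jordan form
J =
  [-4,  1]
  [ 0, -4]
(up to reordering of blocks).

Per-block formulas:
  For a 2×2 Jordan block J_2(-4): exp(t · J_2(-4)) = e^(-4t)·(I + t·N), where N is the 2×2 nilpotent shift.

After assembling e^{tJ} and conjugating by P, we get:

e^{tA} =
  [-3*t*exp(-4*t) + exp(-4*t), 9*t*exp(-4*t)]
  [-t*exp(-4*t), 3*t*exp(-4*t) + exp(-4*t)]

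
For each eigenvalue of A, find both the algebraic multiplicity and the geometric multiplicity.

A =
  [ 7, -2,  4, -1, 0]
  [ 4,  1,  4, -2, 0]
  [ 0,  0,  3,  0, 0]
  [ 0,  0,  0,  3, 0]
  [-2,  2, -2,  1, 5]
λ = 3: alg = 3, geom = 2; λ = 5: alg = 2, geom = 2

Step 1 — factor the characteristic polynomial to read off the algebraic multiplicities:
  χ_A(x) = (x - 5)^2*(x - 3)^3

Step 2 — compute geometric multiplicities via the rank-nullity identity g(λ) = n − rank(A − λI):
  rank(A − (3)·I) = 3, so dim ker(A − (3)·I) = n − 3 = 2
  rank(A − (5)·I) = 3, so dim ker(A − (5)·I) = n − 3 = 2

Summary:
  λ = 3: algebraic multiplicity = 3, geometric multiplicity = 2
  λ = 5: algebraic multiplicity = 2, geometric multiplicity = 2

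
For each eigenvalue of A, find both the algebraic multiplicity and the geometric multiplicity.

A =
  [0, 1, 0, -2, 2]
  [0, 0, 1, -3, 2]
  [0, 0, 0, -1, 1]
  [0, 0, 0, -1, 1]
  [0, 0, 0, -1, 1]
λ = 0: alg = 5, geom = 2

Step 1 — factor the characteristic polynomial to read off the algebraic multiplicities:
  χ_A(x) = x^5

Step 2 — compute geometric multiplicities via the rank-nullity identity g(λ) = n − rank(A − λI):
  rank(A − (0)·I) = 3, so dim ker(A − (0)·I) = n − 3 = 2

Summary:
  λ = 0: algebraic multiplicity = 5, geometric multiplicity = 2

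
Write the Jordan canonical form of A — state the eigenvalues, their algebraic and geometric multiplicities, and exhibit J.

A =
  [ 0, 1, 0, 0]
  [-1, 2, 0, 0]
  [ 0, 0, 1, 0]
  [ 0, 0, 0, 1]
J_2(1) ⊕ J_1(1) ⊕ J_1(1)

The characteristic polynomial is
  det(x·I − A) = x^4 - 4*x^3 + 6*x^2 - 4*x + 1 = (x - 1)^4

Eigenvalues and multiplicities (the geometric multiplicity of λ is n − rank(A − λI), which equals the number of Jordan blocks for λ):
  λ = 1: algebraic multiplicity = 4, geometric multiplicity = 3

Determining the block sizes for each eigenvalue:
  λ = 1: 3 blocks summing to 4 forces exactly one block of size 2 and the rest size 1 → block sizes [2, 1, 1]

Assembling the blocks gives a Jordan form
J =
  [1, 1, 0, 0]
  [0, 1, 0, 0]
  [0, 0, 1, 0]
  [0, 0, 0, 1]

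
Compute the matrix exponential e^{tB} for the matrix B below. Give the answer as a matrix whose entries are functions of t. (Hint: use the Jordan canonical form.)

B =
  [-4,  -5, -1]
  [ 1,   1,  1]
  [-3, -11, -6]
e^{tB} =
  [-t^2*exp(-3*t)/2 - t*exp(-3*t) + exp(-3*t), -2*t^2*exp(-3*t) - 5*t*exp(-3*t), -t^2*exp(-3*t)/2 - t*exp(-3*t)]
  [t*exp(-3*t), 4*t*exp(-3*t) + exp(-3*t), t*exp(-3*t)]
  [t^2*exp(-3*t)/2 - 3*t*exp(-3*t), 2*t^2*exp(-3*t) - 11*t*exp(-3*t), t^2*exp(-3*t)/2 - 3*t*exp(-3*t) + exp(-3*t)]

Strategy: write B = P · J · P⁻¹ where J is a Jordan canonical form, so e^{tB} = P · e^{tJ} · P⁻¹, and e^{tJ} can be computed block-by-block.

B has Jordan form
J =
  [-3,  1,  0]
  [ 0, -3,  1]
  [ 0,  0, -3]
(up to reordering of blocks).

Per-block formulas:
  For a 3×3 Jordan block J_3(-3): exp(t · J_3(-3)) = e^(-3t)·(I + t·N + (t^2/2)·N^2), where N is the 3×3 nilpotent shift.

After assembling e^{tJ} and conjugating by P, we get:

e^{tB} =
  [-t^2*exp(-3*t)/2 - t*exp(-3*t) + exp(-3*t), -2*t^2*exp(-3*t) - 5*t*exp(-3*t), -t^2*exp(-3*t)/2 - t*exp(-3*t)]
  [t*exp(-3*t), 4*t*exp(-3*t) + exp(-3*t), t*exp(-3*t)]
  [t^2*exp(-3*t)/2 - 3*t*exp(-3*t), 2*t^2*exp(-3*t) - 11*t*exp(-3*t), t^2*exp(-3*t)/2 - 3*t*exp(-3*t) + exp(-3*t)]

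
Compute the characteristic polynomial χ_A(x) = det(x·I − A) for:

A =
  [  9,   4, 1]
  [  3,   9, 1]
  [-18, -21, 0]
x^3 - 18*x^2 + 108*x - 216

Expanding det(x·I − A) (e.g. by cofactor expansion or by noting that A is similar to its Jordan form J, which has the same characteristic polynomial as A) gives
  χ_A(x) = x^3 - 18*x^2 + 108*x - 216
which factors as (x - 6)^3. The eigenvalues (with algebraic multiplicities) are λ = 6 with multiplicity 3.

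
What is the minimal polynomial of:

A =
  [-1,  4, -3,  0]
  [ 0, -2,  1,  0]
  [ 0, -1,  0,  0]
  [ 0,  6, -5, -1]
x^3 + 3*x^2 + 3*x + 1

The characteristic polynomial is χ_A(x) = (x + 1)^4, so the eigenvalues are known. The minimal polynomial is
  m_A(x) = Π_λ (x − λ)^{k_λ}
where k_λ is the size of the *largest* Jordan block for λ (equivalently, the smallest k with (A − λI)^k v = 0 for every generalised eigenvector v of λ).

  λ = -1: largest Jordan block has size 3, contributing (x + 1)^3

So m_A(x) = (x + 1)^3 = x^3 + 3*x^2 + 3*x + 1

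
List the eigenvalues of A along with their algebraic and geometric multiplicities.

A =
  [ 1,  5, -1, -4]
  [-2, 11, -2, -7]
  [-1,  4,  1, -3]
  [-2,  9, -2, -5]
λ = 2: alg = 4, geom = 2

Step 1 — factor the characteristic polynomial to read off the algebraic multiplicities:
  χ_A(x) = (x - 2)^4

Step 2 — compute geometric multiplicities via the rank-nullity identity g(λ) = n − rank(A − λI):
  rank(A − (2)·I) = 2, so dim ker(A − (2)·I) = n − 2 = 2

Summary:
  λ = 2: algebraic multiplicity = 4, geometric multiplicity = 2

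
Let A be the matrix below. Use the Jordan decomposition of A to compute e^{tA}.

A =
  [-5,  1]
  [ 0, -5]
e^{tA} =
  [exp(-5*t), t*exp(-5*t)]
  [0, exp(-5*t)]

Strategy: write A = P · J · P⁻¹ where J is a Jordan canonical form, so e^{tA} = P · e^{tJ} · P⁻¹, and e^{tJ} can be computed block-by-block.

A has Jordan form
J =
  [-5,  1]
  [ 0, -5]
(up to reordering of blocks).

Per-block formulas:
  For a 2×2 Jordan block J_2(-5): exp(t · J_2(-5)) = e^(-5t)·(I + t·N), where N is the 2×2 nilpotent shift.

After assembling e^{tJ} and conjugating by P, we get:

e^{tA} =
  [exp(-5*t), t*exp(-5*t)]
  [0, exp(-5*t)]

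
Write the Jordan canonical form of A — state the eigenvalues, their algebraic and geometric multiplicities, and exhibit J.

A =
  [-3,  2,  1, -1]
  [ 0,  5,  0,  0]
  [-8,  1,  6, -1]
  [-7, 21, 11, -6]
J_2(-4) ⊕ J_2(5)

The characteristic polynomial is
  det(x·I − A) = x^4 - 2*x^3 - 39*x^2 + 40*x + 400 = (x - 5)^2*(x + 4)^2

Eigenvalues and multiplicities (the geometric multiplicity of λ is n − rank(A − λI), which equals the number of Jordan blocks for λ):
  λ = -4: algebraic multiplicity = 2, geometric multiplicity = 1
  λ = 5: algebraic multiplicity = 2, geometric multiplicity = 1

Determining the block sizes for each eigenvalue:
  λ = -4: one block (gm = 1), so the single block has size am = 2 → block sizes [2]
  λ = 5: one block (gm = 1), so the single block has size am = 2 → block sizes [2]

Assembling the blocks gives a Jordan form
J =
  [-4,  1, 0, 0]
  [ 0, -4, 0, 0]
  [ 0,  0, 5, 1]
  [ 0,  0, 0, 5]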